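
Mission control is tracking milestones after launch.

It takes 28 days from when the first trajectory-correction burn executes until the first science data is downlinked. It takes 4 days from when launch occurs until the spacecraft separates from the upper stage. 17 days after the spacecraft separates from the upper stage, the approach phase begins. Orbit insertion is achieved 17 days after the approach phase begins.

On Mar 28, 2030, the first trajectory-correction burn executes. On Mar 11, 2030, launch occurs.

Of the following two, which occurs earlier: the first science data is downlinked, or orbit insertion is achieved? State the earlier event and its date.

The first trajectory-correction burn executes: Mar 28, 2030.
The first science data is downlinked: Mar 28, 2030 + 28 days = Apr 25, 2030.
Launch occurs: Mar 11, 2030.
The spacecraft separates from the upper stage: Mar 11, 2030 + 4 days = Mar 15, 2030.
The approach phase begins: Mar 15, 2030 + 17 days = Apr 1, 2030.
Orbit insertion is achieved: Apr 1, 2030 + 17 days = Apr 18, 2030.
Comparing: the first science data is downlinked on Apr 25, 2030 vs orbit insertion is achieved on Apr 18, 2030. Earlier: orbit insertion is achieved.

Orbit insertion is achieved — Apr 18, 2030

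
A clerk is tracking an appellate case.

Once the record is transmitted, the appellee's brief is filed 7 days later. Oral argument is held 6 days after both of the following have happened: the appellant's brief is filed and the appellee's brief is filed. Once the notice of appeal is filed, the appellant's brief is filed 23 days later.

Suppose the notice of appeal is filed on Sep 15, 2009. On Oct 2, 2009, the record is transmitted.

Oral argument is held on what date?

The notice of appeal is filed: Sep 15, 2009.
The appellant's brief is filed: Sep 15, 2009 + 23 days = Oct 8, 2009.
The record is transmitted: Oct 2, 2009.
The appellee's brief is filed: Oct 2, 2009 + 7 days = Oct 9, 2009.
Both prerequisites met — the appellant's brief is filed (Oct 8, 2009), the appellee's brief is filed (Oct 9, 2009); the later is Oct 9, 2009.
Oral argument is held: Oct 9, 2009 + 6 days = Oct 15, 2009.

Oct 15, 2009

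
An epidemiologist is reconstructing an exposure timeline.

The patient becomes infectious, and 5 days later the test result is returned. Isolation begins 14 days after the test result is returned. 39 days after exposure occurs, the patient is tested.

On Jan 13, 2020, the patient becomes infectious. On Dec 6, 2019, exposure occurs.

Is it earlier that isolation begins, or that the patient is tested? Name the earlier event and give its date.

The patient becomes infectious: Jan 13, 2020.
The test result is returned: Jan 13, 2020 + 5 days = Jan 18, 2020.
Isolation begins: Jan 18, 2020 + 14 days = Feb 1, 2020.
Exposure occurs: Dec 6, 2019.
The patient is tested: Dec 6, 2019 + 39 days = Jan 14, 2020.
Comparing: isolation begins on Feb 1, 2020 vs the patient is tested on Jan 14, 2020. Earlier: the patient is tested.

The patient is tested — Jan 14, 2020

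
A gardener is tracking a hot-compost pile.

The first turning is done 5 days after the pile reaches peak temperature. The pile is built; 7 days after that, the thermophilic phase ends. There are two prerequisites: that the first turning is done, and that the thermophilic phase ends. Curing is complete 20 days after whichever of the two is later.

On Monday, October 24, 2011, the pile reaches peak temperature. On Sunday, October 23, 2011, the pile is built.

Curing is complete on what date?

The pile reaches peak temperature: Oct 24, 2011.
The first turning is done: Oct 24, 2011 + 5 days = Oct 29, 2011.
The pile is built: Oct 23, 2011.
The thermophilic phase ends: Oct 23, 2011 + 7 days = Oct 30, 2011.
Both prerequisites met — the first turning is done (Oct 29, 2011), the thermophilic phase ends (Oct 30, 2011); the later is Oct 30, 2011.
Curing is complete: Oct 30, 2011 + 20 days = Nov 19, 2011.

Saturday, November 19, 2011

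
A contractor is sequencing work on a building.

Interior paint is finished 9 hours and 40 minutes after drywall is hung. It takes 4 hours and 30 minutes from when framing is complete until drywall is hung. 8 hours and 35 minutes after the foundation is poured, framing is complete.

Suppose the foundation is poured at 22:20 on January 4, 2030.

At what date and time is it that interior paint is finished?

21:05 on January 5, 2030

The foundation is poured: 22:20 Jan 4, 2030.
Framing is complete: 22:20 Jan 4, 2030 + 8h35m = 06:55 Jan 5, 2030.
Drywall is hung: 06:55 Jan 5, 2030 + 4h30m = 11:25 Jan 5, 2030.
Interior paint is finished: 11:25 Jan 5, 2030 + 9h40m = 21:05 Jan 5, 2030.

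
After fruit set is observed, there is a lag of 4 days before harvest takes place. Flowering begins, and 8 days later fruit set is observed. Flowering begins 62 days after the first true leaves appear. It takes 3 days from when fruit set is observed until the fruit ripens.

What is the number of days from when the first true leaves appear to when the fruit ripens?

73 days

Causal path: the first true leaves appear → flowering begins → fruit set is observed → the fruit ripens.
Total delay along the path: 62 + 8 + 3 = 73 days.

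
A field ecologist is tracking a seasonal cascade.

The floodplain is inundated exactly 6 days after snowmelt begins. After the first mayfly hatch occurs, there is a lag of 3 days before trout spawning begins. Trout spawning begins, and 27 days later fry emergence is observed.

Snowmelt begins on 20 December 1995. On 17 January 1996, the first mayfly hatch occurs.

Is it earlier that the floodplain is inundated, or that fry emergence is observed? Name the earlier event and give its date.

Snowmelt begins: Dec 20, 1995.
The floodplain is inundated: Dec 20, 1995 + 6 days = Dec 26, 1995.
The first mayfly hatch occurs: Jan 17, 1996.
Trout spawning begins: Jan 17, 1996 + 3 days = Jan 20, 1996.
Fry emergence is observed: Jan 20, 1996 + 27 days = Feb 16, 1996.
Comparing: the floodplain is inundated on Dec 26, 1995 vs fry emergence is observed on Feb 16, 1996. Earlier: the floodplain is inundated.

The floodplain is inundated — 26 December 1995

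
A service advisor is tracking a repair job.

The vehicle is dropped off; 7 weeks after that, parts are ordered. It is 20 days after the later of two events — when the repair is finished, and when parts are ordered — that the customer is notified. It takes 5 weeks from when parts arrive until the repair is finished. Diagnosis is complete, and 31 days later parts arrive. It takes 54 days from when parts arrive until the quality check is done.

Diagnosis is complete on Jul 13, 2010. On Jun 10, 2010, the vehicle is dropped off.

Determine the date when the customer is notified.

Diagnosis is complete: Jul 13, 2010.
Parts arrive: Jul 13, 2010 + 31 days = Aug 13, 2010.
The repair is finished: Aug 13, 2010 + 5 weeks = Sep 17, 2010.
The vehicle is dropped off: Jun 10, 2010.
Parts are ordered: Jun 10, 2010 + 7 weeks = Jul 29, 2010.
Both prerequisites met — the repair is finished (Sep 17, 2010), parts are ordered (Jul 29, 2010); the later is Sep 17, 2010.
The customer is notified: Sep 17, 2010 + 20 days = Oct 7, 2010.

Oct 7, 2010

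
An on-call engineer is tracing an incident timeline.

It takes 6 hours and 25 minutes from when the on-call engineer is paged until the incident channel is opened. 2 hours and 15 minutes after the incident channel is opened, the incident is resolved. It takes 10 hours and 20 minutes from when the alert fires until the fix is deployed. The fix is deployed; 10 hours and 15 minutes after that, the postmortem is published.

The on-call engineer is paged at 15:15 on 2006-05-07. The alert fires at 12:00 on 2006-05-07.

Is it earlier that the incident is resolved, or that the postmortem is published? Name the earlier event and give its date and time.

The on-call engineer is paged: 15:15 May 7, 2006.
The incident channel is opened: 15:15 May 7, 2006 + 6h25m = 21:40 May 7, 2006.
The incident is resolved: 21:40 May 7, 2006 + 2h15m = 23:55 May 7, 2006.
The alert fires: 12:00 May 7, 2006.
The fix is deployed: 12:00 May 7, 2006 + 10h20m = 22:20 May 7, 2006.
The postmortem is published: 22:20 May 7, 2006 + 10h15m = 08:35 May 8, 2006.
Comparing: the incident is resolved at 23:55 May 7, 2006 vs the postmortem is published at 08:35 May 8, 2006. Earlier: the incident is resolved.

The incident is resolved — 23:55 on 2006-05-07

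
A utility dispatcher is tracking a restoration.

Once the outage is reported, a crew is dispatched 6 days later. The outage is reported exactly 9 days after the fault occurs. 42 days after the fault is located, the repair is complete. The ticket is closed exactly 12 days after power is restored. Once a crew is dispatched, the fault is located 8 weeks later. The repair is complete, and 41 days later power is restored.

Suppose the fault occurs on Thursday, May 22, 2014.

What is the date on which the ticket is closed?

The fault occurs: May 22, 2014.
The outage is reported: May 22, 2014 + 9 days = May 31, 2014.
A crew is dispatched: May 31, 2014 + 6 days = Jun 6, 2014.
The fault is located: Jun 6, 2014 + 8 weeks = Aug 1, 2014.
The repair is complete: Aug 1, 2014 + 42 days = Sep 12, 2014.
Power is restored: Sep 12, 2014 + 41 days = Oct 23, 2014.
The ticket is closed: Oct 23, 2014 + 12 days = Nov 4, 2014.

Tuesday, November 4, 2014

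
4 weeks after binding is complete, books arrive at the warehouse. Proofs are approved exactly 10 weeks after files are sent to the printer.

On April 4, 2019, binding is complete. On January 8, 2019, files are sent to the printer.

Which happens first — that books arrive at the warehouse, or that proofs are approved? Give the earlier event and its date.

Proofs are approved — March 19, 2019

Binding is complete: Apr 4, 2019.
Books arrive at the warehouse: Apr 4, 2019 + 4 weeks = May 2, 2019.
Files are sent to the printer: Jan 8, 2019.
Proofs are approved: Jan 8, 2019 + 10 weeks = Mar 19, 2019.
Comparing: books arrive at the warehouse on May 2, 2019 vs proofs are approved on Mar 19, 2019. Earlier: proofs are approved.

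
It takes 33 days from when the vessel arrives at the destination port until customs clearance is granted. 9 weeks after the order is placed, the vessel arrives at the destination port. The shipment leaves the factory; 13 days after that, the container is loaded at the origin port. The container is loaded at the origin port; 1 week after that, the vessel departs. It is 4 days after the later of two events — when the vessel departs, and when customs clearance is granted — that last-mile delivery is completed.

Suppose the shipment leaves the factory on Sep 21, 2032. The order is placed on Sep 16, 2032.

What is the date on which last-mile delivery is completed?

The shipment leaves the factory: Sep 21, 2032.
The container is loaded at the origin port: Sep 21, 2032 + 13 days = Oct 4, 2032.
The vessel departs: Oct 4, 2032 + 1 week = Oct 11, 2032.
The order is placed: Sep 16, 2032.
The vessel arrives at the destination port: Sep 16, 2032 + 9 weeks = Nov 18, 2032.
Customs clearance is granted: Nov 18, 2032 + 33 days = Dec 21, 2032.
Both prerequisites met — the vessel departs (Oct 11, 2032), customs clearance is granted (Dec 21, 2032); the later is Dec 21, 2032.
Last-mile delivery is completed: Dec 21, 2032 + 4 days = Dec 25, 2032.

Dec 25, 2032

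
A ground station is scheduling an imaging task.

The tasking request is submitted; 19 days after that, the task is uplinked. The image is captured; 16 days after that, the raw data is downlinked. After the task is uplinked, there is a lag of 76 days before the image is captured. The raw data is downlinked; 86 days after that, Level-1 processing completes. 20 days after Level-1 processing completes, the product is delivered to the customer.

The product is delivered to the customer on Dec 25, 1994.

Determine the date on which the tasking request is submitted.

May 22, 1994

The product is delivered to the customer: Dec 25, 1994.
Level-1 processing completes: Dec 25, 1994 − 20 days = Dec 5, 1994.
The raw data is downlinked: Dec 5, 1994 − 86 days = Sep 10, 1994.
The image is captured: Sep 10, 1994 − 16 days = Aug 25, 1994.
The task is uplinked: Aug 25, 1994 − 76 days = Jun 10, 1994.
The tasking request is submitted: Jun 10, 1994 − 19 days = May 22, 1994.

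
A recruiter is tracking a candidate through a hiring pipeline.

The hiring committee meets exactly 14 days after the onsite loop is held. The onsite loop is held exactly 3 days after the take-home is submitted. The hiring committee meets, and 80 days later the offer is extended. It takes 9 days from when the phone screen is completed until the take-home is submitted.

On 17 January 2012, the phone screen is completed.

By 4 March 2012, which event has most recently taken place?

The hiring committee meets

The phone screen is completed: Jan 17, 2012.
The take-home is submitted: Jan 17, 2012 + 9 days = Jan 26, 2012.
The onsite loop is held: Jan 26, 2012 + 3 days = Jan 29, 2012.
The hiring committee meets: Jan 29, 2012 + 14 days = Feb 12, 2012.
The offer is extended: Feb 12, 2012 + 80 days = May 2, 2012.
Mar 4, 2012 falls between when the hiring committee meets (Feb 12, 2012) and when the offer is extended (May 2, 2012).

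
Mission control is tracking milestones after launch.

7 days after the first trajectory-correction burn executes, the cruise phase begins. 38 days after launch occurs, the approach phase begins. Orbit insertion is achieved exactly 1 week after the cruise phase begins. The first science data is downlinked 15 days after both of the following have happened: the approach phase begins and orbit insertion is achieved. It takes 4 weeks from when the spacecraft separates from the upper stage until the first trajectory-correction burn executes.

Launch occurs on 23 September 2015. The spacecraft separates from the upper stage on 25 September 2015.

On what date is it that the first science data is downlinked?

21 November 2015

Launch occurs: Sep 23, 2015.
The approach phase begins: Sep 23, 2015 + 38 days = Oct 31, 2015.
The spacecraft separates from the upper stage: Sep 25, 2015.
The first trajectory-correction burn executes: Sep 25, 2015 + 4 weeks = Oct 23, 2015.
The cruise phase begins: Oct 23, 2015 + 7 days = Oct 30, 2015.
Orbit insertion is achieved: Oct 30, 2015 + 1 week = Nov 6, 2015.
Both prerequisites met — the approach phase begins (Oct 31, 2015), orbit insertion is achieved (Nov 6, 2015); the later is Nov 6, 2015.
The first science data is downlinked: Nov 6, 2015 + 15 days = Nov 21, 2015.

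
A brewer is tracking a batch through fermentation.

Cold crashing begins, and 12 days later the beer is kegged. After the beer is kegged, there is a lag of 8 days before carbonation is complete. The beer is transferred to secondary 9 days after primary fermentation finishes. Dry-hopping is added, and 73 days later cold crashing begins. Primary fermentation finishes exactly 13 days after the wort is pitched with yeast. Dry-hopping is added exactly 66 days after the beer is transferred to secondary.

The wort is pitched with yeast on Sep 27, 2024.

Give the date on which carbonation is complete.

Mar 27, 2025

The wort is pitched with yeast: Sep 27, 2024.
Primary fermentation finishes: Sep 27, 2024 + 13 days = Oct 10, 2024.
The beer is transferred to secondary: Oct 10, 2024 + 9 days = Oct 19, 2024.
Dry-hopping is added: Oct 19, 2024 + 66 days = Dec 24, 2024.
Cold crashing begins: Dec 24, 2024 + 73 days = Mar 7, 2025.
The beer is kegged: Mar 7, 2025 + 12 days = Mar 19, 2025.
Carbonation is complete: Mar 19, 2025 + 8 days = Mar 27, 2025.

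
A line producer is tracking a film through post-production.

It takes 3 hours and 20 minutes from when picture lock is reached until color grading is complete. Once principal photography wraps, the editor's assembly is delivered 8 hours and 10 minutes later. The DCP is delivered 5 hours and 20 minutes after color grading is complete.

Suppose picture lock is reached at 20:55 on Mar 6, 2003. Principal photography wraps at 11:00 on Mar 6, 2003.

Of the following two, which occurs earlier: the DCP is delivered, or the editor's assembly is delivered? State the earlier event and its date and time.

Picture lock is reached: 20:55 Mar 6, 2003.
Color grading is complete: 20:55 Mar 6, 2003 + 3h20m = 00:15 Mar 7, 2003.
The DCP is delivered: 00:15 Mar 7, 2003 + 5h20m = 05:35 Mar 7, 2003.
Principal photography wraps: 11:00 Mar 6, 2003.
The editor's assembly is delivered: 11:00 Mar 6, 2003 + 8h10m = 19:10 Mar 6, 2003.
Comparing: the DCP is delivered at 05:35 Mar 7, 2003 vs the editor's assembly is delivered at 19:10 Mar 6, 2003. Earlier: the editor's assembly is delivered.

The editor's assembly is delivered — 19:10 on Mar 6, 2003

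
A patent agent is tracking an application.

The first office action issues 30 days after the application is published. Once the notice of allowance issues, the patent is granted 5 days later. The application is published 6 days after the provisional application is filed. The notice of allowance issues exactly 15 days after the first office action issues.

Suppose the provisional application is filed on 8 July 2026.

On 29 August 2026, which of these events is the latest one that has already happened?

The notice of allowance issues

The provisional application is filed: Jul 8, 2026.
The application is published: Jul 8, 2026 + 6 days = Jul 14, 2026.
The first office action issues: Jul 14, 2026 + 30 days = Aug 13, 2026.
The notice of allowance issues: Aug 13, 2026 + 15 days = Aug 28, 2026.
The patent is granted: Aug 28, 2026 + 5 days = Sep 2, 2026.
Aug 29, 2026 falls between when the notice of allowance issues (Aug 28, 2026) and when the patent is granted (Sep 2, 2026).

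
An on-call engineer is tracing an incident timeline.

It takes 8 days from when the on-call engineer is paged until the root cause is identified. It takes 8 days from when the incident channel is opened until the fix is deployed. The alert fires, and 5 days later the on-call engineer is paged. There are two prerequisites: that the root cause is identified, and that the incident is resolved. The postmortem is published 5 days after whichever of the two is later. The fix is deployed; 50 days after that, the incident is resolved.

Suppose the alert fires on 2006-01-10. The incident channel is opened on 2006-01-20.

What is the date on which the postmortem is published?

2006-03-24

The alert fires: Jan 10, 2006.
The on-call engineer is paged: Jan 10, 2006 + 5 days = Jan 15, 2006.
The root cause is identified: Jan 15, 2006 + 8 days = Jan 23, 2006.
The incident channel is opened: Jan 20, 2006.
The fix is deployed: Jan 20, 2006 + 8 days = Jan 28, 2006.
The incident is resolved: Jan 28, 2006 + 50 days = Mar 19, 2006.
Both prerequisites met — the root cause is identified (Jan 23, 2006), the incident is resolved (Mar 19, 2006); the later is Mar 19, 2006.
The postmortem is published: Mar 19, 2006 + 5 days = Mar 24, 2006.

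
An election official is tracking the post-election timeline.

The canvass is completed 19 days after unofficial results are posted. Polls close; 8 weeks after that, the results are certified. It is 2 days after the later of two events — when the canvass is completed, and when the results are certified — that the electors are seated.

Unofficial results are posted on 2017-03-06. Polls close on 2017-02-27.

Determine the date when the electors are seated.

Unofficial results are posted: Mar 6, 2017.
The canvass is completed: Mar 6, 2017 + 19 days = Mar 25, 2017.
Polls close: Feb 27, 2017.
The results are certified: Feb 27, 2017 + 8 weeks = Apr 24, 2017.
Both prerequisites met — the canvass is completed (Mar 25, 2017), the results are certified (Apr 24, 2017); the later is Apr 24, 2017.
The electors are seated: Apr 24, 2017 + 2 days = Apr 26, 2017.

2017-04-26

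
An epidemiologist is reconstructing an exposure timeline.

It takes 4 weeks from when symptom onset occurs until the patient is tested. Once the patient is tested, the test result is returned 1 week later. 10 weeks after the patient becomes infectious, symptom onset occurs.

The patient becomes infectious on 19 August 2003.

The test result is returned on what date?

2 December 2003

The patient becomes infectious: Aug 19, 2003.
Symptom onset occurs: Aug 19, 2003 + 10 weeks = Oct 28, 2003.
The patient is tested: Oct 28, 2003 + 4 weeks = Nov 25, 2003.
The test result is returned: Nov 25, 2003 + 1 week = Dec 2, 2003.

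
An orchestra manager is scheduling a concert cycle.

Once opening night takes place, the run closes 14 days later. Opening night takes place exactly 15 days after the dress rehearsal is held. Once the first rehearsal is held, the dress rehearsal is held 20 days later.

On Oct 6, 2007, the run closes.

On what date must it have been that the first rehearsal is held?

The run closes: Oct 6, 2007.
Opening night takes place: Oct 6, 2007 − 14 days = Sep 22, 2007.
The dress rehearsal is held: Sep 22, 2007 − 15 days = Sep 7, 2007.
The first rehearsal is held: Sep 7, 2007 − 20 days = Aug 18, 2007.

Aug 18, 2007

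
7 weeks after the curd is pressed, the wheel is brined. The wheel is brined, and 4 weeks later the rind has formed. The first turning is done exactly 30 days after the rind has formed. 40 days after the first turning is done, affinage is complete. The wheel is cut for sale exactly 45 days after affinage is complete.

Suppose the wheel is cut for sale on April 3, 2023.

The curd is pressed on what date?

September 23, 2022

The wheel is cut for sale: Apr 3, 2023.
Affinage is complete: Apr 3, 2023 − 45 days = Feb 17, 2023.
The first turning is done: Feb 17, 2023 − 40 days = Jan 8, 2023.
The rind has formed: Jan 8, 2023 − 30 days = Dec 9, 2022.
The wheel is brined: Dec 9, 2022 − 4 weeks = Nov 11, 2022.
The curd is pressed: Nov 11, 2022 − 7 weeks = Sep 23, 2022.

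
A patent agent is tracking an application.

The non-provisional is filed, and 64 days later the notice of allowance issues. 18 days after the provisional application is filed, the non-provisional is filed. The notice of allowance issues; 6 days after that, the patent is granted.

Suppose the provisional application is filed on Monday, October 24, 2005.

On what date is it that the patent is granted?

The provisional application is filed: Oct 24, 2005.
The non-provisional is filed: Oct 24, 2005 + 18 days = Nov 11, 2005.
The notice of allowance issues: Nov 11, 2005 + 64 days = Jan 14, 2006.
The patent is granted: Jan 14, 2006 + 6 days = Jan 20, 2006.

Friday, January 20, 2006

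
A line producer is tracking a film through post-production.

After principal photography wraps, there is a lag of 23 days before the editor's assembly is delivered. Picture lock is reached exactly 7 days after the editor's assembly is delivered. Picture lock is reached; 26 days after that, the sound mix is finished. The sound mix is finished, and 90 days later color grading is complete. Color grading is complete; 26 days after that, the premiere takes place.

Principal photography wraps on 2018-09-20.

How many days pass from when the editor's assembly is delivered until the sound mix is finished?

Causal path: the editor's assembly is delivered → picture lock is reached → the sound mix is finished.
Total delay along the path: 7 + 26 = 33 days.

33 days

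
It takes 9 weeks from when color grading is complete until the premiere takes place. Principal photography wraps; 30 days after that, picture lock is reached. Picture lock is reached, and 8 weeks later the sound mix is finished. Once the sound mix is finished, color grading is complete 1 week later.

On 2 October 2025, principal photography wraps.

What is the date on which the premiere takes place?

7 March 2026

Principal photography wraps: Oct 2, 2025.
Picture lock is reached: Oct 2, 2025 + 30 days = Nov 1, 2025.
The sound mix is finished: Nov 1, 2025 + 8 weeks = Dec 27, 2025.
Color grading is complete: Dec 27, 2025 + 1 week = Jan 3, 2026.
The premiere takes place: Jan 3, 2026 + 9 weeks = Mar 7, 2026.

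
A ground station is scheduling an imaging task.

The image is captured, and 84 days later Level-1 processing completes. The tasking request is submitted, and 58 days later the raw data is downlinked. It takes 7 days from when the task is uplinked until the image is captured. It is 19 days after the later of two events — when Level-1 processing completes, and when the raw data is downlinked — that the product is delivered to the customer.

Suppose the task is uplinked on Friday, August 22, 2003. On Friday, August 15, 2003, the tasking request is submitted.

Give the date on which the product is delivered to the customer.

Wednesday, December 10, 2003

The task is uplinked: Aug 22, 2003.
The image is captured: Aug 22, 2003 + 7 days = Aug 29, 2003.
Level-1 processing completes: Aug 29, 2003 + 84 days = Nov 21, 2003.
The tasking request is submitted: Aug 15, 2003.
The raw data is downlinked: Aug 15, 2003 + 58 days = Oct 12, 2003.
Both prerequisites met — Level-1 processing completes (Nov 21, 2003), the raw data is downlinked (Oct 12, 2003); the later is Nov 21, 2003.
The product is delivered to the customer: Nov 21, 2003 + 19 days = Dec 10, 2003.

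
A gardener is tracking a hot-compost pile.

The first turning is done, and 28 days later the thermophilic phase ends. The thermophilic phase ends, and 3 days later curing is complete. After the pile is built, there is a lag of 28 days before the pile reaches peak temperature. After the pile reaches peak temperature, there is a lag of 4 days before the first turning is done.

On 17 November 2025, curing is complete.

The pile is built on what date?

15 September 2025

Curing is complete: Nov 17, 2025.
The thermophilic phase ends: Nov 17, 2025 − 3 days = Nov 14, 2025.
The first turning is done: Nov 14, 2025 − 28 days = Oct 17, 2025.
The pile reaches peak temperature: Oct 17, 2025 − 4 days = Oct 13, 2025.
The pile is built: Oct 13, 2025 − 28 days = Sep 15, 2025.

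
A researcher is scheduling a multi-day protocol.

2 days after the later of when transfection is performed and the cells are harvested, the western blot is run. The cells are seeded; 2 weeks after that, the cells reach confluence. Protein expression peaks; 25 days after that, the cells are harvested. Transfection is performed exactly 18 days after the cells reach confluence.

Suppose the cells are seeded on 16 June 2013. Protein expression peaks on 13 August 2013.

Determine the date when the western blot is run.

The cells are seeded: Jun 16, 2013.
The cells reach confluence: Jun 16, 2013 + 2 weeks = Jun 30, 2013.
Transfection is performed: Jun 30, 2013 + 18 days = Jul 18, 2013.
Protein expression peaks: Aug 13, 2013.
The cells are harvested: Aug 13, 2013 + 25 days = Sep 7, 2013.
Both prerequisites met — transfection is performed (Jul 18, 2013), the cells are harvested (Sep 7, 2013); the later is Sep 7, 2013.
The western blot is run: Sep 7, 2013 + 2 days = Sep 9, 2013.

9 September 2013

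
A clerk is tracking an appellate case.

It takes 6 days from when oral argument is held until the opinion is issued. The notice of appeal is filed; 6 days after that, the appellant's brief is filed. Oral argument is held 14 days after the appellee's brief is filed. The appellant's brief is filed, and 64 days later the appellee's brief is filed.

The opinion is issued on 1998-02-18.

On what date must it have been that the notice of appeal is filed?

The opinion is issued: Feb 18, 1998.
Oral argument is held: Feb 18, 1998 − 6 days = Feb 12, 1998.
The appellee's brief is filed: Feb 12, 1998 − 14 days = Jan 29, 1998.
The appellant's brief is filed: Jan 29, 1998 − 64 days = Nov 26, 1997.
The notice of appeal is filed: Nov 26, 1997 − 6 days = Nov 20, 1997.

1997-11-20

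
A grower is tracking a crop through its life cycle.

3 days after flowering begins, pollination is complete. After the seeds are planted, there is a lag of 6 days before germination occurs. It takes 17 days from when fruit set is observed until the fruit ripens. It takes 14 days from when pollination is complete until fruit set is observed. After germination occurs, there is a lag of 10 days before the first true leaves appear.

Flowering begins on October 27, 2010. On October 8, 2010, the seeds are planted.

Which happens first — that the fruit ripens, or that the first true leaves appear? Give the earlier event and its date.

The first true leaves appear — October 24, 2010

Flowering begins: Oct 27, 2010.
Pollination is complete: Oct 27, 2010 + 3 days = Oct 30, 2010.
Fruit set is observed: Oct 30, 2010 + 14 days = Nov 13, 2010.
The fruit ripens: Nov 13, 2010 + 17 days = Nov 30, 2010.
The seeds are planted: Oct 8, 2010.
Germination occurs: Oct 8, 2010 + 6 days = Oct 14, 2010.
The first true leaves appear: Oct 14, 2010 + 10 days = Oct 24, 2010.
Comparing: the fruit ripens on Nov 30, 2010 vs the first true leaves appear on Oct 24, 2010. Earlier: the first true leaves appear.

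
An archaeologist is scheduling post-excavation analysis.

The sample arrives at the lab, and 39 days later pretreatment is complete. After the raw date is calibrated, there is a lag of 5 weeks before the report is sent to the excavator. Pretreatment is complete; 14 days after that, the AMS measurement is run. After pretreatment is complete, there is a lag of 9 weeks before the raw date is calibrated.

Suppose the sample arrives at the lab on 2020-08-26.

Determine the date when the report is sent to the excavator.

The sample arrives at the lab: Aug 26, 2020.
Pretreatment is complete: Aug 26, 2020 + 39 days = Oct 4, 2020.
The raw date is calibrated: Oct 4, 2020 + 9 weeks = Dec 6, 2020.
The report is sent to the excavator: Dec 6, 2020 + 5 weeks = Jan 10, 2021.

2021-01-10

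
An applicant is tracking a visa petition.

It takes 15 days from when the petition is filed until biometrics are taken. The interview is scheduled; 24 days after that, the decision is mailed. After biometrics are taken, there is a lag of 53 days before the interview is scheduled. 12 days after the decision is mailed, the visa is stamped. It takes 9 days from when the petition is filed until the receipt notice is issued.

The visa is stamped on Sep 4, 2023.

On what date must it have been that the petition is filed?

The visa is stamped: Sep 4, 2023.
The decision is mailed: Sep 4, 2023 − 12 days = Aug 23, 2023.
The interview is scheduled: Aug 23, 2023 − 24 days = Jul 30, 2023.
Biometrics are taken: Jul 30, 2023 − 53 days = Jun 7, 2023.
The petition is filed: Jun 7, 2023 − 15 days = May 23, 2023.

May 23, 2023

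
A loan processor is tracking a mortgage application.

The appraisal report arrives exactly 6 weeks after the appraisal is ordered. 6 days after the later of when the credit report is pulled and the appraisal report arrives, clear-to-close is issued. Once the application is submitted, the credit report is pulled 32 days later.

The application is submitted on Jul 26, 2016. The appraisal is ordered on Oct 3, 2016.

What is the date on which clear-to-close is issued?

Nov 20, 2016

The application is submitted: Jul 26, 2016.
The credit report is pulled: Jul 26, 2016 + 32 days = Aug 27, 2016.
The appraisal is ordered: Oct 3, 2016.
The appraisal report arrives: Oct 3, 2016 + 6 weeks = Nov 14, 2016.
Both prerequisites met — the credit report is pulled (Aug 27, 2016), the appraisal report arrives (Nov 14, 2016); the later is Nov 14, 2016.
Clear-to-close is issued: Nov 14, 2016 + 6 days = Nov 20, 2016.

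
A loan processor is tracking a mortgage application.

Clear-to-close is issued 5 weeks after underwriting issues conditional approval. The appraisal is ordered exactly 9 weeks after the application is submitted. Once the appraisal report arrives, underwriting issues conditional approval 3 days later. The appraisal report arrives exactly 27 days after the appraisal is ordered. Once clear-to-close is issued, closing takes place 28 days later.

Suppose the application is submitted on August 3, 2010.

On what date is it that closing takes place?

The application is submitted: Aug 3, 2010.
The appraisal is ordered: Aug 3, 2010 + 9 weeks = Oct 5, 2010.
The appraisal report arrives: Oct 5, 2010 + 27 days = Nov 1, 2010.
Underwriting issues conditional approval: Nov 1, 2010 + 3 days = Nov 4, 2010.
Clear-to-close is issued: Nov 4, 2010 + 5 weeks = Dec 9, 2010.
Closing takes place: Dec 9, 2010 + 28 days = Jan 6, 2011.

January 6, 2011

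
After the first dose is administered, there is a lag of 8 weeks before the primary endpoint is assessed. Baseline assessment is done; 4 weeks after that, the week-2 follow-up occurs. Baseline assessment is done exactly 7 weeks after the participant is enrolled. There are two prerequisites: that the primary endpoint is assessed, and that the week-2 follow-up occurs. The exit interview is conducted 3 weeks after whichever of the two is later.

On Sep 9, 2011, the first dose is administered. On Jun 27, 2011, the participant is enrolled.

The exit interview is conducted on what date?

Nov 25, 2011

The first dose is administered: Sep 9, 2011.
The primary endpoint is assessed: Sep 9, 2011 + 8 weeks = Nov 4, 2011.
The participant is enrolled: Jun 27, 2011.
Baseline assessment is done: Jun 27, 2011 + 7 weeks = Aug 15, 2011.
The week-2 follow-up occurs: Aug 15, 2011 + 4 weeks = Sep 12, 2011.
Both prerequisites met — the primary endpoint is assessed (Nov 4, 2011), the week-2 follow-up occurs (Sep 12, 2011); the later is Nov 4, 2011.
The exit interview is conducted: Nov 4, 2011 + 3 weeks = Nov 25, 2011.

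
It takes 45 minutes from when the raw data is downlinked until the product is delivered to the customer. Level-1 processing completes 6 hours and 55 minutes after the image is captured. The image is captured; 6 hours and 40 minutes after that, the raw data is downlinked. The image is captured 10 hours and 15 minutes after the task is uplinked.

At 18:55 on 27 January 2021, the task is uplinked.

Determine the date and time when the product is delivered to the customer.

The task is uplinked: 18:55 Jan 27, 2021.
The image is captured: 18:55 Jan 27, 2021 + 10h15m = 05:10 Jan 28, 2021.
The raw data is downlinked: 05:10 Jan 28, 2021 + 6h40m = 11:50 Jan 28, 2021.
The product is delivered to the customer: 11:50 Jan 28, 2021 + 45m = 12:35 Jan 28, 2021.

12:35 on 28 January 2021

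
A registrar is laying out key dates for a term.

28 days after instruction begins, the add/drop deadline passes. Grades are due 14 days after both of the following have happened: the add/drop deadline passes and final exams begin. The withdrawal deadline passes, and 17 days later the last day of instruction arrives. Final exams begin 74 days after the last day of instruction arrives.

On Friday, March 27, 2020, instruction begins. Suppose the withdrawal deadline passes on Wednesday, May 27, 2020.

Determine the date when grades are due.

Wednesday, September 9, 2020

Instruction begins: Mar 27, 2020.
The add/drop deadline passes: Mar 27, 2020 + 28 days = Apr 24, 2020.
The withdrawal deadline passes: May 27, 2020.
The last day of instruction arrives: May 27, 2020 + 17 days = Jun 13, 2020.
Final exams begin: Jun 13, 2020 + 74 days = Aug 26, 2020.
Both prerequisites met — the add/drop deadline passes (Apr 24, 2020), final exams begin (Aug 26, 2020); the later is Aug 26, 2020.
Grades are due: Aug 26, 2020 + 14 days = Sep 9, 2020.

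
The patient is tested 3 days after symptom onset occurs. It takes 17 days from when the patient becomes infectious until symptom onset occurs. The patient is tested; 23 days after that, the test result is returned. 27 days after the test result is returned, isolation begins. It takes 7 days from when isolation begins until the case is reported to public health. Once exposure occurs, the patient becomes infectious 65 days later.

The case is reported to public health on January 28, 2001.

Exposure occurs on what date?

The case is reported to public health: Jan 28, 2001.
Isolation begins: Jan 28, 2001 − 7 days = Jan 21, 2001.
The test result is returned: Jan 21, 2001 − 27 days = Dec 25, 2000.
The patient is tested: Dec 25, 2000 − 23 days = Dec 2, 2000.
Symptom onset occurs: Dec 2, 2000 − 3 days = Nov 29, 2000.
The patient becomes infectious: Nov 29, 2000 − 17 days = Nov 12, 2000.
Exposure occurs: Nov 12, 2000 − 65 days = Sep 8, 2000.

September 8, 2000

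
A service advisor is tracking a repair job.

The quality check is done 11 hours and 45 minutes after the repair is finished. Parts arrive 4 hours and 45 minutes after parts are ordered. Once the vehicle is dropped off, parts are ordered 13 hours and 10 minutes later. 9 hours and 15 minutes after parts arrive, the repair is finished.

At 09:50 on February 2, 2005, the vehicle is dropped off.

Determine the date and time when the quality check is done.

00:45 on February 4, 2005

The vehicle is dropped off: 09:50 Feb 2, 2005.
Parts are ordered: 09:50 Feb 2, 2005 + 13h10m = 23:00 Feb 2, 2005.
Parts arrive: 23:00 Feb 2, 2005 + 4h45m = 03:45 Feb 3, 2005.
The repair is finished: 03:45 Feb 3, 2005 + 9h15m = 13:00 Feb 3, 2005.
The quality check is done: 13:00 Feb 3, 2005 + 11h45m = 00:45 Feb 4, 2005.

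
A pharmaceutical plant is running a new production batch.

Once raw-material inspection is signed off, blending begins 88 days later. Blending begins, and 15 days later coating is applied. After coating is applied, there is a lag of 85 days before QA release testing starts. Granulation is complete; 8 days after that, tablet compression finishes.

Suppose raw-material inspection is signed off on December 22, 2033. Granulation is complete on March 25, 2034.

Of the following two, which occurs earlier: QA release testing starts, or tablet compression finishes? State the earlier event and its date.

Raw-material inspection is signed off: Dec 22, 2033.
Blending begins: Dec 22, 2033 + 88 days = Mar 20, 2034.
Coating is applied: Mar 20, 2034 + 15 days = Apr 4, 2034.
QA release testing starts: Apr 4, 2034 + 85 days = Jun 28, 2034.
Granulation is complete: Mar 25, 2034.
Tablet compression finishes: Mar 25, 2034 + 8 days = Apr 2, 2034.
Comparing: QA release testing starts on Jun 28, 2034 vs tablet compression finishes on Apr 2, 2034. Earlier: tablet compression finishes.

Tablet compression finishes — April 2, 2034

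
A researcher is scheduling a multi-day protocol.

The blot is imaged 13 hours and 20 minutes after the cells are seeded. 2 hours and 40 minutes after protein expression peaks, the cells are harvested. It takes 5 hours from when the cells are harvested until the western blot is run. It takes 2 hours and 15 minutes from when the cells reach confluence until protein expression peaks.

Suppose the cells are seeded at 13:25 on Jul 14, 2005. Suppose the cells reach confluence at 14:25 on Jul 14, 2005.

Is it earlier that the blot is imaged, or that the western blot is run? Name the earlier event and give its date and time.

The western blot is run — 00:20 on Jul 15, 2005

The cells are seeded: 13:25 Jul 14, 2005.
The blot is imaged: 13:25 Jul 14, 2005 + 13h20m = 02:45 Jul 15, 2005.
The cells reach confluence: 14:25 Jul 14, 2005.
Protein expression peaks: 14:25 Jul 14, 2005 + 2h15m = 16:40 Jul 14, 2005.
The cells are harvested: 16:40 Jul 14, 2005 + 2h40m = 19:20 Jul 14, 2005.
The western blot is run: 19:20 Jul 14, 2005 + 5h = 00:20 Jul 15, 2005.
Comparing: the blot is imaged at 02:45 Jul 15, 2005 vs the western blot is run at 00:20 Jul 15, 2005. Earlier: the western blot is run.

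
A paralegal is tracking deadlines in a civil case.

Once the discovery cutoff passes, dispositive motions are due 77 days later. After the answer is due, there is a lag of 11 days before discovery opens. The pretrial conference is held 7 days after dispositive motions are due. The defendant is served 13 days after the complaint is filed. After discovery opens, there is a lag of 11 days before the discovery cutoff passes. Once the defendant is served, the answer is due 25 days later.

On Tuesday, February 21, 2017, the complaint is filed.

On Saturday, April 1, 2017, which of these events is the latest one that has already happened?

The answer is due

The complaint is filed: Feb 21, 2017.
The defendant is served: Feb 21, 2017 + 13 days = Mar 6, 2017.
The answer is due: Mar 6, 2017 + 25 days = Mar 31, 2017.
Discovery opens: Mar 31, 2017 + 11 days = Apr 11, 2017.
The discovery cutoff passes: Apr 11, 2017 + 11 days = Apr 22, 2017.
Dispositive motions are due: Apr 22, 2017 + 77 days = Jul 8, 2017.
The pretrial conference is held: Jul 8, 2017 + 7 days = Jul 15, 2017.
Apr 1, 2017 falls between when the answer is due (Mar 31, 2017) and when discovery opens (Apr 11, 2017).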